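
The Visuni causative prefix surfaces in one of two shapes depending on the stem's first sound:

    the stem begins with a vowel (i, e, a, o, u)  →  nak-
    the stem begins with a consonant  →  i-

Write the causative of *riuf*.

*riuf* — first sound /r/ (a consonant) → i- → *iriuf*.

iriuf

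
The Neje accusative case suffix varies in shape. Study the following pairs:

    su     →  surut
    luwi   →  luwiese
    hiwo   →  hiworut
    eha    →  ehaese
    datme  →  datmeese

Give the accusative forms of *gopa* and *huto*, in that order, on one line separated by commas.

gopaese, hutorut

Looking at the last vowel of each stem: -rut when the last vowel of the stem is a rounded vowel (*su*, *hiwo*); -ese when the last vowel of the stem is an unrounded vowel (*luwi*, *eha*, *datme*).
The last vowel of *gopa* is /a/, which is an unrounded vowel, so the suffix is -ese, giving *gopaese*.
*huto* — last vowel /o/ (a rounded vowel) → -rut → *hutorut*.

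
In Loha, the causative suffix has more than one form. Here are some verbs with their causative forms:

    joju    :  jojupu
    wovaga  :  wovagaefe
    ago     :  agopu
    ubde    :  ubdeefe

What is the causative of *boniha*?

The alternation tracks the last vowel of the stem — -pu when the last vowel of the stem is a rounded vowel (*joju*, *ago*); -efe when the last vowel of the stem is an unrounded vowel (*wovaga*, *ubde*).
Since the last vowel of *boniha* is /a/ (an unrounded vowel), it takes -efe, giving *bonihaefe*.

bonihaefe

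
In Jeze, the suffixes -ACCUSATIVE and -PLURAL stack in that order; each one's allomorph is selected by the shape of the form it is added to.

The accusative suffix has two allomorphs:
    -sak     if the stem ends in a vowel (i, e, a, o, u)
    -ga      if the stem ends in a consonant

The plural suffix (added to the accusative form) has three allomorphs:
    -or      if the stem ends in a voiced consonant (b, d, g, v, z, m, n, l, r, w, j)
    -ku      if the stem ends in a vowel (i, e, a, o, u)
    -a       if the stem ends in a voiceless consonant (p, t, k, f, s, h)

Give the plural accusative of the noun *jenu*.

jenusaka

Since the final sound of *jenu* is /u/ (a vowel), it takes -sak, giving *jenusak*.
Since the final sound of the accusative form *jenusak* is /k/ (a voiceless consonant), it takes -a, giving *jenusaka*.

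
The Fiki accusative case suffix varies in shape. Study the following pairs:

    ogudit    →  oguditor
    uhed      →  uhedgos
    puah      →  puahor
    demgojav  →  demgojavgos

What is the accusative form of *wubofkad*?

wubofkadgos

The suffix is conditioned by the final consonant: -or when the stem ends in a voiceless consonant (*ogudit*, *puah*); -gos when the stem ends in a voiced consonant (*uhed*, *demgojav*).
Since the final consonant of *wubofkad* is /d/ (voiced), it takes -gos, giving *wubofkadgos*.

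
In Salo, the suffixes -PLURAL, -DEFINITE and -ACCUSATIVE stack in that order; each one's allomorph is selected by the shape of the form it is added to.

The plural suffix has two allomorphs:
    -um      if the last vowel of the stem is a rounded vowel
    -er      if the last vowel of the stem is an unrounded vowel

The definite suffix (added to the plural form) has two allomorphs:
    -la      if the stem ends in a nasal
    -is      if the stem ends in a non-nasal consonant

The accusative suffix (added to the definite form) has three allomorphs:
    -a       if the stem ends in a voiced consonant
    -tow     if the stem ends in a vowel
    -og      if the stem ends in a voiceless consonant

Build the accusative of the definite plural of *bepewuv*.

*bepewuv* — last vowel /u/ (a rounded vowel) → -um → *bepewuvum*.
Since the final consonant of the plural form *bepewuvum* is /m/ (a nasal), it takes -la, giving *bepewuvumla*.
Since the final sound of the definite form *bepewuvumla* is /a/ (a vowel), it takes -tow, giving *bepewuvumlatow*.

bepewuvumlatow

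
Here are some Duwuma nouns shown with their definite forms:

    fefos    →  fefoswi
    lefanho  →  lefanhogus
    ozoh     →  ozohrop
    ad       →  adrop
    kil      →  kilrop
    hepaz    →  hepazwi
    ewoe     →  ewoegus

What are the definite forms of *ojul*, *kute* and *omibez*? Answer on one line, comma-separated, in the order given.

Looking at the final sound of each stem: -wi when the stem ends in a sibilant (*fefos*, *hepaz*); -rop when the stem ends in a non-sibilant consonant (*ozoh*, *ad*, *kil*); -gus when the stem ends in a vowel (*lefanho*, *ewoe*).
The final sound of *ojul* is /l/, which is a non-sibilant consonant, so the suffix is -rop, giving *ojulrop*.
Since the final sound of *kute* is /e/ (a vowel), it takes -gus, giving *kutegus*.
The final sound of *omibez* is /z/, which is a sibilant, so the suffix is -wi, giving *omibezwi*.

ojulrop, kutegus, omibezwi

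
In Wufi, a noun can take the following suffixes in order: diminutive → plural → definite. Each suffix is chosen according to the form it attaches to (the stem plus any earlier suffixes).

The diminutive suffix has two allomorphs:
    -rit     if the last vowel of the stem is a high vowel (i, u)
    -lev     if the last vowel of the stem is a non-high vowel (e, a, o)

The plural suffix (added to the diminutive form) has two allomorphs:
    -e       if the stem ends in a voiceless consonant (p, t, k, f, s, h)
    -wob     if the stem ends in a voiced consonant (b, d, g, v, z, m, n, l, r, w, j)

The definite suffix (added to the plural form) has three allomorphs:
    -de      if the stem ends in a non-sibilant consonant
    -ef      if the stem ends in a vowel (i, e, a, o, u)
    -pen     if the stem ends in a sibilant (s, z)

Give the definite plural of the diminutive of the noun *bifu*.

bifuriteef

*bifu*: last vowel = /u/, a high vowel → -rit → *bifurit*.
The diminutive form *bifurit*: final consonant = /t/, voiceless → -e → *bifurite*.
The final sound of the plural form *bifurite* is /e/, which is a vowel, so the definite suffix is -ef, giving *bifuriteef*.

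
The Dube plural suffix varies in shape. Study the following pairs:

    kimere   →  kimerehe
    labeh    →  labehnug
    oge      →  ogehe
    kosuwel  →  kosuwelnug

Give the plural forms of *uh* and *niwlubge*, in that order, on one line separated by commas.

uhnug, niwlubgehe

Looking at the final sound of each stem: -nug when the stem ends in a consonant (*labeh*, *kosuwel*); -he when the stem ends in a vowel (*kimere*, *oge*).
The final sound of *uh* is /h/, which is a consonant, so the suffix is -nug, giving *uhnug*.
*niwlubge* — final sound /e/ (a vowel) → -he → *niwlubgehe*.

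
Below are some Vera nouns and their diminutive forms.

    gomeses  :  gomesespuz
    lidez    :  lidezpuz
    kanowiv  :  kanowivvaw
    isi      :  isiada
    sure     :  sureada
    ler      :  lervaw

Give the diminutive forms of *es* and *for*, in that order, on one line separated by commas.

The pattern is sibilance of the final sound: -puz when the stem ends in a sibilant (*gomeses*, *lidez*); -vaw when the stem ends in a non-sibilant consonant (*kanowiv*, *ler*); -ada when the stem ends in a vowel (*isi*, *sure*).
*es* — final sound /s/ (a sibilant) → -puz → *espuz*.
The final sound of *for* is /r/, which is a non-sibilant consonant, so the suffix is -vaw, giving *forvaw*.

espuz, forvaw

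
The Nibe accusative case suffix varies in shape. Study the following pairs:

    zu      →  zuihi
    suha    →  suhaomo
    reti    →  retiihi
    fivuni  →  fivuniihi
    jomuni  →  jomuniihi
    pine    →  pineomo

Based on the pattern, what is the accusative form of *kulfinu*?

Looking at the last vowel of each stem: -ihi when the last vowel of the stem is a high vowel (*zu*, *reti*, *fivuni*, *jomuni*); -omo when the last vowel of the stem is a non-high vowel (*suha*, *pine*).
Since the last vowel of *kulfinu* is /u/ (a high vowel), it takes -ihi, giving *kulfinuihi*.

kulfinuihi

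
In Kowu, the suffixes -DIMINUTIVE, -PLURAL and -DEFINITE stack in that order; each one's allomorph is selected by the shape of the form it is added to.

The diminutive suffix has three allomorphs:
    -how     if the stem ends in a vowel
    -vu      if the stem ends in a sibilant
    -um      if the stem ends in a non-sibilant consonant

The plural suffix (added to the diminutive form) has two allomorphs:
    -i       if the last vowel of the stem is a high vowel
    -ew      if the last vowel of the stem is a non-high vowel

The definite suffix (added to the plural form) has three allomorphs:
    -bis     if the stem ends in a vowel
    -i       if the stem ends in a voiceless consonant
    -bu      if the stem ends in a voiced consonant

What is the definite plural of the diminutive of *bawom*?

bawomumibis

*bawom* — final sound /m/ (a non-sibilant consonant) → -um → *bawomum*.
The last vowel of the diminutive form *bawomum* is /u/, which is a high vowel, so the plural suffix is -i, giving *bawomumi*.
Since the final sound of the plural form *bawomumi* is /i/ (a vowel), it takes -bis, giving *bawomumibis*.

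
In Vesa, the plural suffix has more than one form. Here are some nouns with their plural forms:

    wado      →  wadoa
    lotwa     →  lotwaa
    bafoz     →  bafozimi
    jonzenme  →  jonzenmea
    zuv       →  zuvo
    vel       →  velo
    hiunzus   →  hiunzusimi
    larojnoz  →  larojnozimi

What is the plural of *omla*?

The alternation tracks the final sound of the stem — -imi when the stem ends in a sibilant (*bafoz*, *hiunzus*, *larojnoz*); -o when the stem ends in a non-sibilant consonant (*zuv*, *vel*); -a when the stem ends in a vowel (*wado*, *lotwa*, *jonzenme*).
*omla*: final sound = /a/, a vowel → -a → *omlaa*.

omlaa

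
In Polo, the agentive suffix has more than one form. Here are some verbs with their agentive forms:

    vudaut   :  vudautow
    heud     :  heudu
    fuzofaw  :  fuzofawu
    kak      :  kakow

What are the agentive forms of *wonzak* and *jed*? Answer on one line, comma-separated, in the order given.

wonzakow, jedu

The suffix is conditioned by the final consonant: -ow when the stem ends in a voiceless consonant (*vudaut*, *kak*); -u when the stem ends in a voiced consonant (*heud*, *fuzofaw*).
*wonzak*: final consonant = /k/, voiceless → -ow → *wonzakow*.
*jed*: final consonant = /d/, voiced → -u → *jedu*.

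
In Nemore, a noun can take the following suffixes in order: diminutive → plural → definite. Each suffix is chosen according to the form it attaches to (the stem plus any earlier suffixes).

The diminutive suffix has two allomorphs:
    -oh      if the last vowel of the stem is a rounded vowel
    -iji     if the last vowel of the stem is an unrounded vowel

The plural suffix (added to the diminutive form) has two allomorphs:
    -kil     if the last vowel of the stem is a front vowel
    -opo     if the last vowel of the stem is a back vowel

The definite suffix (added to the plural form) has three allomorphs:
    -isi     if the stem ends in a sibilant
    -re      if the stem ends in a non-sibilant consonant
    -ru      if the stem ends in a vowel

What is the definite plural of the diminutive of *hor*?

The last vowel of *hor* is /o/, which is a rounded vowel, so the diminutive suffix is -oh, giving *horoh*.
The last vowel of the diminutive form *horoh* is /o/, which is a back vowel, so the plural suffix is -opo, giving *horohopo*.
The plural form *horohopo*: final sound = /o/, a vowel → -ru → *horohoporu*.

horohoporu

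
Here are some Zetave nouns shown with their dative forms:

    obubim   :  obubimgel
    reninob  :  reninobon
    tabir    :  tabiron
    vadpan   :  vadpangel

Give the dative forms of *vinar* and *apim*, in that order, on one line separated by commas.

The alternation tracks the final consonant of the stem — -gel when the stem ends in a nasal (*obubim*, *vadpan*); -on when the stem ends in a non-nasal consonant (*reninob*, *tabir*).
Since the final consonant of *vinar* is /r/ (non-nasal), it takes -on, giving *vinaron*.
*apim*: final consonant = /m/, a nasal → -gel → *apimgel*.

vinaron, apimgel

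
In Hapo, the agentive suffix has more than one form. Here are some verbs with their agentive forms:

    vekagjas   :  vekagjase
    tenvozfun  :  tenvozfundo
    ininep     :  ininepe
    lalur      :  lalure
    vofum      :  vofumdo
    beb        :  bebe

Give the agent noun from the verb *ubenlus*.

Looking at the final consonant of each stem: -do when the stem ends in a nasal (*tenvozfun*, *vofum*); -e when the stem ends in a non-nasal consonant (*vekagjas*, *ininep*, *lalur*, *beb*).
Since the final consonant of *ubenlus* is /s/ (non-nasal), it takes -e, giving *ubenluse*.

ubenluse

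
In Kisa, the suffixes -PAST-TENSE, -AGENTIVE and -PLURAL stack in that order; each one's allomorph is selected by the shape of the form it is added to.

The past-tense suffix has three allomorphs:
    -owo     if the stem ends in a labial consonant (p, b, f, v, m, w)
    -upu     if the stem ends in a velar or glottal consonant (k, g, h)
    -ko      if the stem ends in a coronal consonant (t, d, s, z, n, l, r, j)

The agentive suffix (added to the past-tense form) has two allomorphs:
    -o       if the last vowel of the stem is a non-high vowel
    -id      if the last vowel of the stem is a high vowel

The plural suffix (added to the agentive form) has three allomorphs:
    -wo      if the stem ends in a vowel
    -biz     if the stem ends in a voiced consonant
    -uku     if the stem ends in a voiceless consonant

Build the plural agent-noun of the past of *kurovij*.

kurovijkoowo

Since the final consonant of *kurovij* is /j/ (coronal), it takes -ko, giving *kurovijko*.
The past-tense form *kurovijko* — last vowel /o/ (a non-high vowel) → -o → *kurovijkoo*.
The final sound of the agentive form *kurovijkoo* is /o/, which is a vowel, so the plural suffix is -wo, giving *kurovijkoowo*.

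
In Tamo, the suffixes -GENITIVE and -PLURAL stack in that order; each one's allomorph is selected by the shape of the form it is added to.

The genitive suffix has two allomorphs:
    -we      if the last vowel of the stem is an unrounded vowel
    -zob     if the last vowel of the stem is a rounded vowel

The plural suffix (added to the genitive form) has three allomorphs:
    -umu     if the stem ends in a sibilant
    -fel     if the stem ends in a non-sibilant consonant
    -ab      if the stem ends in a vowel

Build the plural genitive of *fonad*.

*fonad*: last vowel = /a/, an unrounded vowel → -we → *fonadwe*.
The final sound of the genitive form *fonadwe* is /e/, which is a vowel, so the plural suffix is -ab, giving *fonadweab*.

fonadweab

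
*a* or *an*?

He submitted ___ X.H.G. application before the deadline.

The indefinite article is chosen by the initial *sound* of the following word, not its spelling.
The initialism *X.H.G.* is read letter by letter; the first letter, X, is pronounced /ɛks/, which begins with a vowel sound.
So the article is *an*: He submitted an X.H.G. application before the deadline.

an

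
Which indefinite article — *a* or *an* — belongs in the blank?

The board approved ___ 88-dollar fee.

The indefinite article is chosen by the initial *sound* of the following word, not its spelling.
The number *88* is spoken "eighty-…", beginning with /ˈeɪti/ — a vowel sound.
So the article is *an*: The board approved an 88-dollar fee.

an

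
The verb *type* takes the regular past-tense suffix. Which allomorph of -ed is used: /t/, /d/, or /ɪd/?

The stem *type* ends in a voiceless consonant other than /t/.
The -ed suffix is realized as /ɪd/ after /t, d/; as /t/ after other voiceless consonants; and as /d/ after other voiced sounds.
So -ed on *type* is pronounced /t/.

/t/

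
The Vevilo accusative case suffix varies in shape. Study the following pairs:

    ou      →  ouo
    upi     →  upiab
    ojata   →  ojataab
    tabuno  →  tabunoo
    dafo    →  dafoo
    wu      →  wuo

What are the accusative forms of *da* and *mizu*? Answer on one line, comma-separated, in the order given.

daab, mizuo

The suffix is conditioned by the last vowel: -o when the last vowel of the stem is a rounded vowel (*ou*, *tabuno*, *dafo*, *wu*); -ab when the last vowel of the stem is an unrounded vowel (*upi*, *ojata*).
The last vowel of *da* is /a/, which is an unrounded vowel, so the suffix is -ab, giving *daab*.
Since the last vowel of *mizu* is /u/ (a rounded vowel), it takes -o, giving *mizuo*.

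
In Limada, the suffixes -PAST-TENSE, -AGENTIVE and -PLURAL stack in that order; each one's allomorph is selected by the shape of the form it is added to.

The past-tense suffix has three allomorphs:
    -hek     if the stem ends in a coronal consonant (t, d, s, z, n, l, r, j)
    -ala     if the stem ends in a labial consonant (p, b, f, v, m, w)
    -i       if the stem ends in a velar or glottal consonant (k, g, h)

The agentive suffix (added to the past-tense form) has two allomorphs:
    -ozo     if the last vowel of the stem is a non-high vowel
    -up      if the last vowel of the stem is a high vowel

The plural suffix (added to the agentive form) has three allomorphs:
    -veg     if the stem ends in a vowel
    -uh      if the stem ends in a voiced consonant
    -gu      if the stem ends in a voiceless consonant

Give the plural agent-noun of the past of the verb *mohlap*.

The final consonant of *mohlap* is /p/, which is labial, so the past-tense suffix is -ala, giving *mohlapala*.
The past-tense form *mohlapala*: last vowel = /a/, a non-high vowel → -ozo → *mohlapalaozo*.
The agentive form *mohlapalaozo* — final sound /o/ (a vowel) → -veg → *mohlapalaozoveg*.

mohlapalaozoveg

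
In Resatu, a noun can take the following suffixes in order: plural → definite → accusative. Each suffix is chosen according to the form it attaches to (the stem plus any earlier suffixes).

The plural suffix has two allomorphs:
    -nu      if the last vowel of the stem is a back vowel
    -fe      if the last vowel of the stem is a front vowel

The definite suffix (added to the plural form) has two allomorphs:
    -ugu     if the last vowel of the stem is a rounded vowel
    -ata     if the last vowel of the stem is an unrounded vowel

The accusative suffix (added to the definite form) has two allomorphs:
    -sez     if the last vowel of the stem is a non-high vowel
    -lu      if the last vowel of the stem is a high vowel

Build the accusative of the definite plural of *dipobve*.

*dipobve* — last vowel /e/ (a front vowel) → -fe → *dipobvefe*.
The last vowel of the plural form *dipobvefe* is /e/, which is an unrounded vowel, so the definite suffix is -ata, giving *dipobvefeata*.
The definite form *dipobvefeata* — last vowel /a/ (a non-high vowel) → -sez → *dipobvefeatasez*.

dipobvefeatasez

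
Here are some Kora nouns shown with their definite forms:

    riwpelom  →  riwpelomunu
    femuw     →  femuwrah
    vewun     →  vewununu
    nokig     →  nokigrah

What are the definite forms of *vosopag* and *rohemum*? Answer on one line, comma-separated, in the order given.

The pattern is nasality of the final consonant: -unu when the stem ends in a nasal (*riwpelom*, *vewun*); -rah when the stem ends in a non-nasal consonant (*femuw*, *nokig*).
*vosopag* — final consonant /g/ (non-nasal) → -rah → *vosopagrah*.
*rohemum*: final consonant = /m/, a nasal → -unu → *rohemumunu*.

vosopagrah, rohemumunu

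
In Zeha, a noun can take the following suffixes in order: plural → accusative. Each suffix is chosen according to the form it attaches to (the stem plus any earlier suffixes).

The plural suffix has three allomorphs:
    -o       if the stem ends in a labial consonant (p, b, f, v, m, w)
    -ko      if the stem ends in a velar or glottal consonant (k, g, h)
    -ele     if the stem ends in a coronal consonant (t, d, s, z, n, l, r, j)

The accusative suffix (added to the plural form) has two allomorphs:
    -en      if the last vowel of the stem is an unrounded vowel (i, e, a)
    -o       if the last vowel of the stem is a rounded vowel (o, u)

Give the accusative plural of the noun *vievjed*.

vievjedeleen

The final consonant of *vievjed* is /d/, which is coronal, so the plural suffix is -ele, giving *vievjedele*.
The last vowel of the plural form *vievjedele* is /e/, which is an unrounded vowel, so the accusative suffix is -en, giving *vievjedeleen*.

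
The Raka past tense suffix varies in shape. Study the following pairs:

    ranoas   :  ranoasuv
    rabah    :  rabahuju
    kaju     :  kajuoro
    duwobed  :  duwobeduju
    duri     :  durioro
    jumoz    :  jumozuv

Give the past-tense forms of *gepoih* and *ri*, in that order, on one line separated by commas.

gepoihuju, rioro

Looking at the final sound of each stem: -uv when the stem ends in a sibilant (*ranoas*, *jumoz*); -uju when the stem ends in a non-sibilant consonant (*rabah*, *duwobed*); -oro when the stem ends in a vowel (*kaju*, *duri*).
The final sound of *gepoih* is /h/, which is a non-sibilant consonant, so the suffix is -uju, giving *gepoihuju*.
*ri* — final sound /i/ (a vowel) → -oro → *rioro*.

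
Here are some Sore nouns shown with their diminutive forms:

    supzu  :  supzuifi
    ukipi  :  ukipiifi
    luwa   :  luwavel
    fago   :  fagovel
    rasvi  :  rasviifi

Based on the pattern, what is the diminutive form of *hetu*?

The pattern is height harmony: -ifi when the last vowel of the stem is a high vowel (*supzu*, *ukipi*, *rasvi*); -vel when the last vowel of the stem is a non-high vowel (*luwa*, *fago*).
Since the last vowel of *hetu* is /u/ (a high vowel), it takes -ifi, giving *hetuifi*.

hetuifi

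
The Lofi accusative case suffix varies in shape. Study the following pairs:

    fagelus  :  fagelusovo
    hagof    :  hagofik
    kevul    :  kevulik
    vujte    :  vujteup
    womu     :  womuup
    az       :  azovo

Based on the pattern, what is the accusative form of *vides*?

videsovo

The suffix is conditioned by the final sound: -ovo when the stem ends in a sibilant (*fagelus*, *az*); -ik when the stem ends in a non-sibilant consonant (*hagof*, *kevul*); -up when the stem ends in a vowel (*vujte*, *womu*).
The final sound of *vides* is /s/, which is a sibilant, so the suffix is -ovo, giving *videsovo*.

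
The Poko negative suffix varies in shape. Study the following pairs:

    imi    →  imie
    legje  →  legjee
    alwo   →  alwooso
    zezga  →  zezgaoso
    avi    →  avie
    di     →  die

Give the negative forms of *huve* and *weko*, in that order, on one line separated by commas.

The suffix is conditioned by the last vowel: -e when the last vowel of the stem is a front vowel (*imi*, *legje*, *avi*, *di*); -oso when the last vowel of the stem is a back vowel (*alwo*, *zezga*).
*huve*: last vowel = /e/, a front vowel → -e → *huvee*.
*weko*: last vowel = /o/, a back vowel → -oso → *wekooso*.

huvee, wekooso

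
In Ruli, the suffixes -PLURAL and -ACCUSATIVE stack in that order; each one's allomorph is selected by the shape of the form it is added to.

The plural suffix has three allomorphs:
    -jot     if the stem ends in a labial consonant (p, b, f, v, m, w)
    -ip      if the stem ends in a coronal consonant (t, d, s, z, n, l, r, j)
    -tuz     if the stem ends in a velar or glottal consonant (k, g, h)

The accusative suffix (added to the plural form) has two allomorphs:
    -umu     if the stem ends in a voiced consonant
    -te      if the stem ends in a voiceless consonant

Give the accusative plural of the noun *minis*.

*minis*: final consonant = /s/, coronal → -ip → *minisip*.
The final consonant of the plural form *minisip* is /p/, which is voiceless, so the accusative suffix is -te, giving *minisipte*.

minisipte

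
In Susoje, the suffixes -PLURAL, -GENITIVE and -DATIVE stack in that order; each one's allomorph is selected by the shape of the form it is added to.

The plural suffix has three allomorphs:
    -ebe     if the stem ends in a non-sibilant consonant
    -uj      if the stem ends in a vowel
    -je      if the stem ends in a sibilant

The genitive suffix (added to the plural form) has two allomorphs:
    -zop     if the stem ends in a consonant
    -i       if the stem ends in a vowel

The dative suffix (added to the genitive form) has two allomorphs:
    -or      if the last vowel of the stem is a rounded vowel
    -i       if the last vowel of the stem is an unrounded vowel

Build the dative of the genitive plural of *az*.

azjeii

*az* — final sound /z/ (a sibilant) → -je → *azje*.
Since the final sound of the plural form *azje* is /e/ (a vowel), it takes -i, giving *azjei*.
The last vowel of the genitive form *azjei* is /i/, which is an unrounded vowel, so the dative suffix is -i, giving *azjeii*.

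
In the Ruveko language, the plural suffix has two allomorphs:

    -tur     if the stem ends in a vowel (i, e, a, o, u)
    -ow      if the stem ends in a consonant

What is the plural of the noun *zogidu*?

zogidutur

*zogidu* — final sound /u/ (a vowel) → -tur → *zogidutur*.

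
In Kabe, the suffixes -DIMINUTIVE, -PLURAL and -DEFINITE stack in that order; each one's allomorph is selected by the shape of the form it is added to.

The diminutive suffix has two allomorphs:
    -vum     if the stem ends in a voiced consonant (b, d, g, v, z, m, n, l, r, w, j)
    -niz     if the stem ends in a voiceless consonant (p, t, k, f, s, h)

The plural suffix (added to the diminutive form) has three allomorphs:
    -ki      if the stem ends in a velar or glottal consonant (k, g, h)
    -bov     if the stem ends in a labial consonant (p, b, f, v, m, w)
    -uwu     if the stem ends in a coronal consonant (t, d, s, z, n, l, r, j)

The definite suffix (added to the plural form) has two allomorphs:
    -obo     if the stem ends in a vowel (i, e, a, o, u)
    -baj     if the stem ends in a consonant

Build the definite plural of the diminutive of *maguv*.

maguvvumbovbaj

*maguv* — final consonant /v/ (voiced) → -vum → *maguvvum*.
The diminutive form *maguvvum*: final consonant = /m/, labial → -bov → *maguvvumbov*.
The plural form *maguvvumbov* — final sound /v/ (a consonant) → -baj → *maguvvumbovbaj*.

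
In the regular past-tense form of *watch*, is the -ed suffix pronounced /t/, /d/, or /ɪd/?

/t/

The stem *watch* ends in a voiceless consonant other than /t/.
The -ed suffix is realized as /ɪd/ after /t, d/; as /t/ after other voiceless consonants; and as /d/ after other voiced sounds.
So -ed on *watch* is pronounced /t/.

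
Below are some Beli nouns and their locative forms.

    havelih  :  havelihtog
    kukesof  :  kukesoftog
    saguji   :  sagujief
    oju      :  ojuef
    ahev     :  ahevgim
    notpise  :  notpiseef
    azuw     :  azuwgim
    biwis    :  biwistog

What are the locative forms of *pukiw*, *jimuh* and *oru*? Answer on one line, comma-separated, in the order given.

Looking at the final sound of each stem: -tog when the stem ends in a voiceless consonant (*havelih*, *kukesof*, *biwis*); -gim when the stem ends in a voiced consonant (*ahev*, *azuw*); -ef when the stem ends in a vowel (*saguji*, *oju*, *notpise*).
Since the final sound of *pukiw* is /w/ (a voiced consonant), it takes -gim, giving *pukiwgim*.
*jimuh* — final sound /h/ (a voiceless consonant) → -tog → *jimuhtog*.
The final sound of *oru* is /u/, which is a vowel, so the suffix is -ef, giving *oruef*.

pukiwgim, jimuhtog, oruef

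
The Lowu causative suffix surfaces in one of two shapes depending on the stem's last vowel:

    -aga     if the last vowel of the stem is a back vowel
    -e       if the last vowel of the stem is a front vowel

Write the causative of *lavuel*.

Since the last vowel of *lavuel* is /e/ (a front vowel), it takes -e, giving *lavuele*.

lavuele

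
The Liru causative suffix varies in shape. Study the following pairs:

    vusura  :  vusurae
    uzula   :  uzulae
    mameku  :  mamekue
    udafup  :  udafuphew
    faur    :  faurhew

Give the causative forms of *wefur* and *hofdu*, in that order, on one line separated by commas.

wefurhew, hofdue

Looking at the final sound of each stem: -hew when the stem ends in a consonant (*udafup*, *faur*); -e when the stem ends in a vowel (*vusura*, *uzula*, *mameku*).
The final sound of *wefur* is /r/, which is a consonant, so the suffix is -hew, giving *wefurhew*.
Since the final sound of *hofdu* is /u/ (a vowel), it takes -e, giving *hofdue*.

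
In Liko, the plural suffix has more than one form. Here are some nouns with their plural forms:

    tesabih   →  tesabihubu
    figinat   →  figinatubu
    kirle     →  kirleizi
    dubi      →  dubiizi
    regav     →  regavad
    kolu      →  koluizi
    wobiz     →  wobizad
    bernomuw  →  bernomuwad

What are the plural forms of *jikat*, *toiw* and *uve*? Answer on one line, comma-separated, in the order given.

jikatubu, toiwad, uveizi

The pattern is voicing of the final sound: -ubu when the stem ends in a voiceless consonant (*tesabih*, *figinat*); -ad when the stem ends in a voiced consonant (*regav*, *wobiz*, *bernomuw*); -izi when the stem ends in a vowel (*kirle*, *dubi*, *kolu*).
The final sound of *jikat* is /t/, which is a voiceless consonant, so the suffix is -ubu, giving *jikatubu*.
*toiw* — final sound /w/ (a voiced consonant) → -ad → *toiwad*.
*uve* — final sound /e/ (a vowel) → -izi → *uveizi*.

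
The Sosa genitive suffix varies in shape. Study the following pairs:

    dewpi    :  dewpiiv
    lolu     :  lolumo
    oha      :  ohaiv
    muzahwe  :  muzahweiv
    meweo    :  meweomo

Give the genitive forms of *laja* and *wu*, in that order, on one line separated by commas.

The pattern is rounding harmony: -mo when the last vowel of the stem is a rounded vowel (*lolu*, *meweo*); -iv when the last vowel of the stem is an unrounded vowel (*dewpi*, *oha*, *muzahwe*).
*laja*: last vowel = /a/, an unrounded vowel → -iv → *lajaiv*.
*wu* — last vowel /u/ (a rounded vowel) → -mo → *wumo*.

lajaiv, wumo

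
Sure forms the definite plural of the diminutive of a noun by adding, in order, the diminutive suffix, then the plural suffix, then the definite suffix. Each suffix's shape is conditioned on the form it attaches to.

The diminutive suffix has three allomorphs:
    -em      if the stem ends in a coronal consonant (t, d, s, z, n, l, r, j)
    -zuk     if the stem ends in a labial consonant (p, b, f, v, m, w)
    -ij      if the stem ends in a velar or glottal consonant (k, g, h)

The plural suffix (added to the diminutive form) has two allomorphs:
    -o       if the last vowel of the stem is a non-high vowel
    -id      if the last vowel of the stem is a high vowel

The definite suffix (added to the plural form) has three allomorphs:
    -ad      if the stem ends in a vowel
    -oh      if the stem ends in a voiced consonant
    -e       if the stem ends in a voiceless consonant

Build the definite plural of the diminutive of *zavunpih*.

zavunpihijidoh

Since the final consonant of *zavunpih* is /h/ (velar/glottal), it takes -ij, giving *zavunpihij*.
The diminutive form *zavunpihij*: last vowel = /i/, a high vowel → -id → *zavunpihijid*.
Since the final sound of the plural form *zavunpihijid* is /d/ (a voiced consonant), it takes -oh, giving *zavunpihijidoh*.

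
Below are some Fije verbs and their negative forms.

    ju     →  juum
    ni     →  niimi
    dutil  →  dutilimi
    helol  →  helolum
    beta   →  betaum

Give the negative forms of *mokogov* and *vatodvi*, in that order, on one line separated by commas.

The pattern is front/back vowel harmony: -imi when the last vowel of the stem is a front vowel (*ni*, *dutil*); -um when the last vowel of the stem is a back vowel (*ju*, *helol*, *beta*).
The last vowel of *mokogov* is /o/, which is a back vowel, so the suffix is -um, giving *mokogovum*.
Since the last vowel of *vatodvi* is /i/ (a front vowel), it takes -imi, giving *vatodviimi*.

mokogovum, vatodviimi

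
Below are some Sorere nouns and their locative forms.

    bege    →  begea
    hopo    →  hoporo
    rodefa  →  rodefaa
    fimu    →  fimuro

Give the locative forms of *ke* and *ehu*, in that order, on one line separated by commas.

The alternation tracks the last vowel of the stem — -ro when the last vowel of the stem is a rounded vowel (*hopo*, *fimu*); -a when the last vowel of the stem is an unrounded vowel (*bege*, *rodefa*).
The last vowel of *ke* is /e/, which is an unrounded vowel, so the suffix is -a, giving *kea*.
Since the last vowel of *ehu* is /u/ (a rounded vowel), it takes -ro, giving *ehuro*.

kea, ehuro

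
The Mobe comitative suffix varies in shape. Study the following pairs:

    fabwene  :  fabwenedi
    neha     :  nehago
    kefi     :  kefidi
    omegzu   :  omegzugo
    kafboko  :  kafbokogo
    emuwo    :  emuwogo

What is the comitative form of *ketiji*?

ketijidi

The alternation tracks the last vowel of the stem — -di when the last vowel of the stem is a front vowel (*fabwene*, *kefi*); -go when the last vowel of the stem is a back vowel (*neha*, *omegzu*, *kafboko*, *emuwo*).
The last vowel of *ketiji* is /i/, which is a front vowel, so the suffix is -di, giving *ketijidi*.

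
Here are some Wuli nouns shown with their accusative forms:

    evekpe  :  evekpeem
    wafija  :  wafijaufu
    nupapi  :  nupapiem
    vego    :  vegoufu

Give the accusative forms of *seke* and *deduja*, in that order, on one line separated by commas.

sekeem, dedujaufu

The alternation tracks the last vowel of the stem — -em when the last vowel of the stem is a front vowel (*evekpe*, *nupapi*); -ufu when the last vowel of the stem is a back vowel (*wafija*, *vego*).
The last vowel of *seke* is /e/, which is a front vowel, so the suffix is -em, giving *sekeem*.
*deduja* — last vowel /a/ (a back vowel) → -ufu → *dedujaufu*.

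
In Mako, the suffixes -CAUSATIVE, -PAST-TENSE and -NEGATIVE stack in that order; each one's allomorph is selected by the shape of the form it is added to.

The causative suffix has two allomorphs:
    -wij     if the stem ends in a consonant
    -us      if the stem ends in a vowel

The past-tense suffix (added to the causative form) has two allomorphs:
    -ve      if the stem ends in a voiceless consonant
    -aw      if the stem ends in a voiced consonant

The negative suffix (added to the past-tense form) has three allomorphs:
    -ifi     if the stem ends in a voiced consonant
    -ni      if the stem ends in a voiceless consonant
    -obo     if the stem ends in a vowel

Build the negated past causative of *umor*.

umorwijawifi

The final sound of *umor* is /r/, which is a consonant, so the causative suffix is -wij, giving *umorwij*.
The causative form *umorwij* — final consonant /j/ (voiced) → -aw → *umorwijaw*.
The final sound of the past-tense form *umorwijaw* is /w/, which is a voiced consonant, so the negative suffix is -ifi, giving *umorwijawifi*.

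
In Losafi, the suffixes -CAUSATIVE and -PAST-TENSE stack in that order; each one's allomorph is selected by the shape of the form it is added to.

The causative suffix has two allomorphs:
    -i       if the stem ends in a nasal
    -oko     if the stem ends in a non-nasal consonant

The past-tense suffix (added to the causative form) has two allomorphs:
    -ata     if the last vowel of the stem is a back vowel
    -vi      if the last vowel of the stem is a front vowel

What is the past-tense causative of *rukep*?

rukepokoata

*rukep*: final consonant = /p/, non-nasal → -oko → *rukepoko*.
The last vowel of the causative form *rukepoko* is /o/, which is a back vowel, so the past-tense suffix is -ata, giving *rukepokoata*.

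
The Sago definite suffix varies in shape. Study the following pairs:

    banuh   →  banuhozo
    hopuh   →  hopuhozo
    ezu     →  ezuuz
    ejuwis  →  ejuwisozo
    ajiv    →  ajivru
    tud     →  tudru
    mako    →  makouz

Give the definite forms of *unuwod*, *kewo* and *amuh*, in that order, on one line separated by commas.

The alternation tracks the final sound of the stem — -ozo when the stem ends in a voiceless consonant (*banuh*, *hopuh*, *ejuwis*); -ru when the stem ends in a voiced consonant (*ajiv*, *tud*); -uz when the stem ends in a vowel (*ezu*, *mako*).
*unuwod*: final sound = /d/, a voiced consonant → -ru → *unuwodru*.
*kewo* — final sound /o/ (a vowel) → -uz → *kewouz*.
The final sound of *amuh* is /h/, which is a voiceless consonant, so the suffix is -ozo, giving *amuhozo*.

unuwodru, kewouz, amuhozo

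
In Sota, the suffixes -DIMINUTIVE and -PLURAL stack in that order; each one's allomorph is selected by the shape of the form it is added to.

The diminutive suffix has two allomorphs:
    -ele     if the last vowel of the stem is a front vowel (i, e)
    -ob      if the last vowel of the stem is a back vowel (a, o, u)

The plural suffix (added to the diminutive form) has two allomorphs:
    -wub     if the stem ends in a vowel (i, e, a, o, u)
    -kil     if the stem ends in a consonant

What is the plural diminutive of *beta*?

*beta*: last vowel = /a/, a back vowel → -ob → *betaob*.
The final sound of the diminutive form *betaob* is /b/, which is a consonant, so the plural suffix is -kil, giving *betaobkil*.

betaobkil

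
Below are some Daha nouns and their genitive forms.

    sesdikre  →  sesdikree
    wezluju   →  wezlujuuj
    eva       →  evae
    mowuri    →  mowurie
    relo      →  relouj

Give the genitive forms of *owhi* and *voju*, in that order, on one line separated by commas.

owhie, vojuuj

The suffix is conditioned by the last vowel: -uj when the last vowel of the stem is a rounded vowel (*wezluju*, *relo*); -e when the last vowel of the stem is an unrounded vowel (*sesdikre*, *eva*, *mowuri*).
Since the last vowel of *owhi* is /i/ (an unrounded vowel), it takes -e, giving *owhie*.
*voju* — last vowel /u/ (a rounded vowel) → -uj → *vojuuj*.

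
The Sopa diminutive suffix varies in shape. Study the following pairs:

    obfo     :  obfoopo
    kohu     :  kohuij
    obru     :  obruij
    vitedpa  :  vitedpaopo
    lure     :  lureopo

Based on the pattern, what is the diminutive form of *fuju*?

fujuij

The pattern is height harmony: -ij when the last vowel of the stem is a high vowel (*kohu*, *obru*); -opo when the last vowel of the stem is a non-high vowel (*obfo*, *vitedpa*, *lure*).
Since the last vowel of *fuju* is /u/ (a high vowel), it takes -ij, giving *fujuij*.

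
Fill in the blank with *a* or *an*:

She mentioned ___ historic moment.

The indefinite article is chosen by the initial *sound* of the following word, not its spelling.
*historic* begins with the sound /h/ (h is pronounced in standard usage) — a consonant sound.
So the article is *a*: She mentioned a historic moment.

a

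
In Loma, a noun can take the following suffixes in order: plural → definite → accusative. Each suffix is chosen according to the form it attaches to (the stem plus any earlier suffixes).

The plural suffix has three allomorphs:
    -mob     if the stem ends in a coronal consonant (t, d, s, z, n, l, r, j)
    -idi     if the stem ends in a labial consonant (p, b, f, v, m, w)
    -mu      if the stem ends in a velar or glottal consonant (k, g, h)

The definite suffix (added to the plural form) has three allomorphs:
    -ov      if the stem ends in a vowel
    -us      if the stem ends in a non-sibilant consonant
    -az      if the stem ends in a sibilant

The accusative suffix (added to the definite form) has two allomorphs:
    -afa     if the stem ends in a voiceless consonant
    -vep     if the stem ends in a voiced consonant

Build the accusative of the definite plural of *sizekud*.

*sizekud* — final consonant /d/ (coronal) → -mob → *sizekudmob*.
Since the final sound of the plural form *sizekudmob* is /b/ (a non-sibilant consonant), it takes -us, giving *sizekudmobus*.
Since the final consonant of the definite form *sizekudmobus* is /s/ (voiceless), it takes -afa, giving *sizekudmobusafa*.

sizekudmobusafa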